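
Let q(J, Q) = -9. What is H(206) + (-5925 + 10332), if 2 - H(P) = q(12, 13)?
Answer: 4418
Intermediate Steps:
H(P) = 11 (H(P) = 2 - 1*(-9) = 2 + 9 = 11)
H(206) + (-5925 + 10332) = 11 + (-5925 + 10332) = 11 + 4407 = 4418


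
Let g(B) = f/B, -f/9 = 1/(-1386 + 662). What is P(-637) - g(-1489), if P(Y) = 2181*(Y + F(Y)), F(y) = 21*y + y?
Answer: -34447380155907/1078036 ≈ -3.1954e+7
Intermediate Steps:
F(y) = 22*y
f = 9/724 (f = -9/(-1386 + 662) = -9/(-724) = -9*(-1/724) = 9/724 ≈ 0.012431)
g(B) = 9/(724*B)
P(Y) = 50163*Y (P(Y) = 2181*(Y + 22*Y) = 2181*(23*Y) = 50163*Y)
P(-637) - g(-1489) = 50163*(-637) - 9/(724*(-1489)) = -31953831 - 9*(-1)/(724*1489) = -31953831 - 1*(-9/1078036) = -31953831 + 9/1078036 = -34447380155907/1078036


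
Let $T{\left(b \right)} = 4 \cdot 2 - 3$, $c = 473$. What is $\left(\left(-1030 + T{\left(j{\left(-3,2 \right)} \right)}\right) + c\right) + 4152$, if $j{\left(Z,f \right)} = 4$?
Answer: $3600$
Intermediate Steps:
$T{\left(b \right)} = 5$ ($T{\left(b \right)} = 8 - 3 = 5$)
$\left(\left(-1030 + T{\left(j{\left(-3,2 \right)} \right)}\right) + c\right) + 4152 = \left(\left(-1030 + 5\right) + 473\right) + 4152 = \left(-1025 + 473\right) + 4152 = -552 + 4152 = 3600$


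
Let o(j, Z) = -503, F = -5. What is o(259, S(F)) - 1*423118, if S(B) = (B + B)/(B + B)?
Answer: -423621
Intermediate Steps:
S(B) = 1 (S(B) = (2*B)/((2*B)) = (2*B)*(1/(2*B)) = 1)
o(259, S(F)) - 1*423118 = -503 - 1*423118 = -503 - 423118 = -423621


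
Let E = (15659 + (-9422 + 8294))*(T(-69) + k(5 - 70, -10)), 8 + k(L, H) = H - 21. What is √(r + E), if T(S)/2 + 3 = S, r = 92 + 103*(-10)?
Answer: I*√2660111 ≈ 1631.0*I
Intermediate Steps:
k(L, H) = -29 + H (k(L, H) = -8 + (H - 21) = -8 + (-21 + H) = -29 + H)
r = -938 (r = 92 - 1030 = -938)
T(S) = -6 + 2*S
E = -2659173 (E = (15659 + (-9422 + 8294))*((-6 + 2*(-69)) + (-29 - 10)) = (15659 - 1128)*((-6 - 138) - 39) = 14531*(-144 - 39) = 14531*(-183) = -2659173)
√(r + E) = √(-938 - 2659173) = √(-2660111) = I*√2660111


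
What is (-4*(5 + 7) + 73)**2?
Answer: 625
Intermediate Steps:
(-4*(5 + 7) + 73)**2 = (-4*12 + 73)**2 = (-48 + 73)**2 = 25**2 = 625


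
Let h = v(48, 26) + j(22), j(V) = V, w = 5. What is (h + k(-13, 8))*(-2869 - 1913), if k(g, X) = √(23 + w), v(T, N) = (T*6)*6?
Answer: -8368500 - 9564*√7 ≈ -8.3938e+6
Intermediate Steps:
v(T, N) = 36*T (v(T, N) = (6*T)*6 = 36*T)
k(g, X) = 2*√7 (k(g, X) = √(23 + 5) = √28 = 2*√7)
h = 1750 (h = 36*48 + 22 = 1728 + 22 = 1750)
(h + k(-13, 8))*(-2869 - 1913) = (1750 + 2*√7)*(-2869 - 1913) = (1750 + 2*√7)*(-4782) = -8368500 - 9564*√7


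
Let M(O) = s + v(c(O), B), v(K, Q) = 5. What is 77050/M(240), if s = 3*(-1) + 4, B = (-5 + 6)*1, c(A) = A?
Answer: 38525/3 ≈ 12842.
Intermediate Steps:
B = 1 (B = 1*1 = 1)
s = 1 (s = -3 + 4 = 1)
M(O) = 6 (M(O) = 1 + 5 = 6)
77050/M(240) = 77050/6 = 77050*(⅙) = 38525/3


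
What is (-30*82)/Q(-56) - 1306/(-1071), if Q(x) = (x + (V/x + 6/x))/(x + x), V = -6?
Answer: -5268014/1071 ≈ -4918.8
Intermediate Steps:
Q(x) = ½ (Q(x) = (x + (-6/x + 6/x))/(x + x) = (x + 0)/((2*x)) = x*(1/(2*x)) = ½)
(-30*82)/Q(-56) - 1306/(-1071) = (-30*82)/(½) - 1306/(-1071) = -2460*2 - 1306*(-1/1071) = -4920 + 1306/1071 = -5268014/1071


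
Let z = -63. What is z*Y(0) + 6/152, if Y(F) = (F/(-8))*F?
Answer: 3/76 ≈ 0.039474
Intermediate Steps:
Y(F) = -F²/8 (Y(F) = (F*(-⅛))*F = (-F/8)*F = -F²/8)
z*Y(0) + 6/152 = -(-63)*0²/8 + 6/152 = -(-63)*0/8 + 6*(1/152) = -63*0 + 3/76 = 0 + 3/76 = 3/76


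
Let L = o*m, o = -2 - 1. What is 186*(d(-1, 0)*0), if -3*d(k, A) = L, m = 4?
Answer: 0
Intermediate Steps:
o = -3
L = -12 (L = -3*4 = -12)
d(k, A) = 4 (d(k, A) = -1/3*(-12) = 4)
186*(d(-1, 0)*0) = 186*(4*0) = 186*0 = 0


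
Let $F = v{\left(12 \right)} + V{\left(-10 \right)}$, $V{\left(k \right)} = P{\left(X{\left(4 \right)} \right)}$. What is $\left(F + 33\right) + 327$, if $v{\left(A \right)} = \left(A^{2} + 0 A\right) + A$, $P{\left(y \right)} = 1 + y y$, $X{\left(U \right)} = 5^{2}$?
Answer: $1142$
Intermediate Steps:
$X{\left(U \right)} = 25$
$P{\left(y \right)} = 1 + y^{2}$
$v{\left(A \right)} = A + A^{2}$ ($v{\left(A \right)} = \left(A^{2} + 0\right) + A = A^{2} + A = A + A^{2}$)
$V{\left(k \right)} = 626$ ($V{\left(k \right)} = 1 + 25^{2} = 1 + 625 = 626$)
$F = 782$ ($F = 12 \left(1 + 12\right) + 626 = 12 \cdot 13 + 626 = 156 + 626 = 782$)
$\left(F + 33\right) + 327 = \left(782 + 33\right) + 327 = 815 + 327 = 1142$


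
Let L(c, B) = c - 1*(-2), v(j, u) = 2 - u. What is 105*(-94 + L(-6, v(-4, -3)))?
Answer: -10290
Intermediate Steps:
L(c, B) = 2 + c (L(c, B) = c + 2 = 2 + c)
105*(-94 + L(-6, v(-4, -3))) = 105*(-94 + (2 - 6)) = 105*(-94 - 4) = 105*(-98) = -10290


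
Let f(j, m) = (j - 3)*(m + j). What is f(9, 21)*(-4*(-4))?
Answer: 2880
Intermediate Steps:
f(j, m) = (-3 + j)*(j + m)
f(9, 21)*(-4*(-4)) = (9² - 3*9 - 3*21 + 9*21)*(-4*(-4)) = (81 - 27 - 63 + 189)*16 = 180*16 = 2880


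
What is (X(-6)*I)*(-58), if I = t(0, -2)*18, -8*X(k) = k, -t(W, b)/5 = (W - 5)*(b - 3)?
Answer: 97875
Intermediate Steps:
t(W, b) = -5*(-5 + W)*(-3 + b) (t(W, b) = -5*(W - 5)*(b - 3) = -5*(-5 + W)*(-3 + b))
X(k) = -k/8
I = -2250 (I = (-75 + 15*0 + 25*(-2) - 5*0*(-2))*18 = (-75 + 0 - 50 + 0)*18 = -125*18 = -2250)
(X(-6)*I)*(-58) = (-⅛*(-6)*(-2250))*(-58) = ((¾)*(-2250))*(-58) = -3375/2*(-58) = 97875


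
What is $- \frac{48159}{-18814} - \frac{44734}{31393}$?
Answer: $\frac{670230011}{590627902} \approx 1.1348$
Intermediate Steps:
$- \frac{48159}{-18814} - \frac{44734}{31393} = \left(-48159\right) \left(- \frac{1}{18814}\right) - \frac{44734}{31393} = \frac{48159}{18814} - \frac{44734}{31393} = \frac{670230011}{590627902}$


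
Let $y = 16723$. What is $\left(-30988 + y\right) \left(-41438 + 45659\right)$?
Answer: $-60212565$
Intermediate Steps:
$\left(-30988 + y\right) \left(-41438 + 45659\right) = \left(-30988 + 16723\right) \left(-41438 + 45659\right) = \left(-14265\right) 4221 = -60212565$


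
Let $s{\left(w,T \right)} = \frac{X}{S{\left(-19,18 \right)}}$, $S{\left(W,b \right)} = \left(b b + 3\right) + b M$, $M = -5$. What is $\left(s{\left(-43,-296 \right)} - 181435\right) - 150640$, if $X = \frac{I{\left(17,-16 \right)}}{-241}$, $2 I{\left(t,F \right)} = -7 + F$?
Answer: $- \frac{37934255527}{114234} \approx -3.3208 \cdot 10^{5}$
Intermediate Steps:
$I{\left(t,F \right)} = - \frac{7}{2} + \frac{F}{2}$ ($I{\left(t,F \right)} = \frac{-7 + F}{2} = - \frac{7}{2} + \frac{F}{2}$)
$X = \frac{23}{482}$ ($X = \frac{- \frac{7}{2} + \frac{1}{2} \left(-16\right)}{-241} = \left(- \frac{7}{2} - 8\right) \left(- \frac{1}{241}\right) = \left(- \frac{23}{2}\right) \left(- \frac{1}{241}\right) = \frac{23}{482} \approx 0.047718$)
$S{\left(W,b \right)} = 3 + b^{2} - 5 b$ ($S{\left(W,b \right)} = \left(b b + 3\right) + b \left(-5\right) = \left(b^{2} + 3\right) - 5 b = \left(3 + b^{2}\right) - 5 b = 3 + b^{2} - 5 b$)
$s{\left(w,T \right)} = \frac{23}{114234}$ ($s{\left(w,T \right)} = \frac{23}{482 \left(3 + 18^{2} - 90\right)} = \frac{23}{482 \left(3 + 324 - 90\right)} = \frac{23}{482 \cdot 237} = \frac{23}{482} \cdot \frac{1}{237} = \frac{23}{114234}$)
$\left(s{\left(-43,-296 \right)} - 181435\right) - 150640 = \left(\frac{23}{114234} - 181435\right) - 150640 = - \frac{20726045767}{114234} - 150640 = - \frac{37934255527}{114234}$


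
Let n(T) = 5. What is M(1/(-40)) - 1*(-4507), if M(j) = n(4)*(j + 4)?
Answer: 36215/8 ≈ 4526.9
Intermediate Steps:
M(j) = 20 + 5*j (M(j) = 5*(j + 4) = 5*(4 + j) = 20 + 5*j)
M(1/(-40)) - 1*(-4507) = (20 + 5/(-40)) - 1*(-4507) = (20 + 5*(-1/40)) + 4507 = (20 - 1/8) + 4507 = 159/8 + 4507 = 36215/8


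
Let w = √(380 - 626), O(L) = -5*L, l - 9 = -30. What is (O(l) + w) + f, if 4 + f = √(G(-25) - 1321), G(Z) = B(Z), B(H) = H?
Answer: 101 + I*√246 + I*√1346 ≈ 101.0 + 52.372*I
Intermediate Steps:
l = -21 (l = 9 - 30 = -21)
G(Z) = Z
w = I*√246 (w = √(-246) = I*√246 ≈ 15.684*I)
f = -4 + I*√1346 (f = -4 + √(-25 - 1321) = -4 + √(-1346) = -4 + I*√1346 ≈ -4.0 + 36.688*I)
(O(l) + w) + f = (-5*(-21) + I*√246) + (-4 + I*√1346) = (105 + I*√246) + (-4 + I*√1346) = 101 + I*√246 + I*√1346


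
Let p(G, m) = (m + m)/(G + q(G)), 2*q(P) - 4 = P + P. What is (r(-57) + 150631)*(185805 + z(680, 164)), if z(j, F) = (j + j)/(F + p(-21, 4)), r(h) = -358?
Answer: 2540967743215/91 ≈ 2.7923e+10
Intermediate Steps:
q(P) = 2 + P (q(P) = 2 + (P + P)/2 = 2 + (2*P)/2 = 2 + P)
p(G, m) = 2*m/(2 + 2*G) (p(G, m) = (m + m)/(G + (2 + G)) = (2*m)/(2 + 2*G) = 2*m/(2 + 2*G))
z(j, F) = 2*j/(-⅕ + F) (z(j, F) = (j + j)/(F + 4/(1 - 21)) = (2*j)/(F + 4/(-20)) = (2*j)/(F + 4*(-1/20)) = (2*j)/(F - ⅕) = (2*j)/(-⅕ + F) = 2*j/(-⅕ + F))
(r(-57) + 150631)*(185805 + z(680, 164)) = (-358 + 150631)*(185805 + 10*680/(-1 + 5*164)) = 150273*(185805 + 10*680/(-1 + 820)) = 150273*(185805 + 10*680/819) = 150273*(185805 + 10*680*(1/819)) = 150273*(185805 + 6800/819) = 150273*(152181095/819) = 2540967743215/91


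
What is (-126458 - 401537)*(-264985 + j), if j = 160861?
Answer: 54976951380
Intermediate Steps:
(-126458 - 401537)*(-264985 + j) = (-126458 - 401537)*(-264985 + 160861) = -527995*(-104124) = 54976951380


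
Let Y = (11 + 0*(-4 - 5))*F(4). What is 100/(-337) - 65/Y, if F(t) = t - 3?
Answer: -23005/3707 ≈ -6.2058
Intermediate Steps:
F(t) = -3 + t
Y = 11 (Y = (11 + 0*(-4 - 5))*(-3 + 4) = (11 + 0*(-9))*1 = (11 + 0)*1 = 11*1 = 11)
100/(-337) - 65/Y = 100/(-337) - 65/11 = 100*(-1/337) - 65*1/11 = -100/337 - 65/11 = -23005/3707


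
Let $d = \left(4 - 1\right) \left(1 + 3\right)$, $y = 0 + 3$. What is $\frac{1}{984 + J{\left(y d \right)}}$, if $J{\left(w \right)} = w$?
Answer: $\frac{1}{1020} \approx 0.00098039$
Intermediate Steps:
$y = 3$
$d = 12$ ($d = 3 \cdot 4 = 12$)
$\frac{1}{984 + J{\left(y d \right)}} = \frac{1}{984 + 3 \cdot 12} = \frac{1}{984 + 36} = \frac{1}{1020}$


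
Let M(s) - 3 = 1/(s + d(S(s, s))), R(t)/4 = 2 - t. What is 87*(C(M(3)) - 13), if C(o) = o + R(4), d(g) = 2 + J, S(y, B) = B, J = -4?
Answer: -1479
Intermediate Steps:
R(t) = 8 - 4*t (R(t) = 4*(2 - t) = 8 - 4*t)
d(g) = -2 (d(g) = 2 - 4 = -2)
M(s) = 3 + 1/(-2 + s) (M(s) = 3 + 1/(s - 2) = 3 + 1/(-2 + s))
C(o) = -8 + o (C(o) = o + (8 - 4*4) = o + (8 - 16) = o - 8 = -8 + o)
87*(C(M(3)) - 13) = 87*((-8 + (-5 + 3*3)/(-2 + 3)) - 13) = 87*((-8 + (-5 + 9)/1) - 13) = 87*((-8 + 1*4) - 13) = 87*((-8 + 4) - 13) = 87*(-4 - 13) = 87*(-17) = -1479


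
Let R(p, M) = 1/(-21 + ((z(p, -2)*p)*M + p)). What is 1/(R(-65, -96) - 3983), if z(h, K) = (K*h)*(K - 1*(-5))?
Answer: -2433514/9692686261 ≈ -0.00025107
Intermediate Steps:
z(h, K) = K*h*(5 + K) (z(h, K) = (K*h)*(K + 5) = (K*h)*(5 + K) = K*h*(5 + K))
R(p, M) = 1/(-21 + p - 6*M*p²) (R(p, M) = 1/(-21 + (((-2*p*(5 - 2))*p)*M + p)) = 1/(-21 + (((-2*p*3)*p)*M + p)) = 1/(-21 + (((-6*p)*p)*M + p)) = 1/(-21 + ((-6*p²)*M + p)) = 1/(-21 + (-6*M*p² + p)) = 1/(-21 + (p - 6*M*p²)) = 1/(-21 + p - 6*M*p²))
1/(R(-65, -96) - 3983) = 1/(1/(-21 - 65 - 6*(-96)*(-65)²) - 3983) = 1/(1/(-21 - 65 - 6*(-96)*4225) - 3983) = 1/(1/(-21 - 65 + 2433600) - 3983) = 1/(1/2433514 - 3983) = 1/(-9692686261/2433514) = -2433514/9692686261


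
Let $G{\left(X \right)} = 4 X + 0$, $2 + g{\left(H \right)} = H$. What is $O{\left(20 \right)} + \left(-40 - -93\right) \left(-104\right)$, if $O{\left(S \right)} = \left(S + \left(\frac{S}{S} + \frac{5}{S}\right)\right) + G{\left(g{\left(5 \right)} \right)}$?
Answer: $- \frac{21915}{4} \approx -5478.8$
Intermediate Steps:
$g{\left(H \right)} = -2 + H$
$G{\left(X \right)} = 4 X$
$O{\left(S \right)} = 13 + S + \frac{5}{S}$ ($O{\left(S \right)} = \left(S + \left(\frac{S}{S} + \frac{5}{S}\right)\right) + 4 \left(-2 + 5\right) = \left(S + \left(1 + \frac{5}{S}\right)\right) + 4 \cdot 3 = \left(1 + S + \frac{5}{S}\right) + 12 = 13 + S + \frac{5}{S}$)
$O{\left(20 \right)} + \left(-40 - -93\right) \left(-104\right) = \left(13 + 20 + \frac{5}{20}\right) + \left(-40 - -93\right) \left(-104\right) = \left(13 + 20 + 5 \cdot \frac{1}{20}\right) + \left(-40 + 93\right) \left(-104\right) = \left(13 + 20 + \frac{1}{4}\right) + 53 \left(-104\right) = \frac{133}{4} - 5512 = - \frac{21915}{4}$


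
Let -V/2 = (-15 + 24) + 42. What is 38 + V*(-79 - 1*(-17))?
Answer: 6362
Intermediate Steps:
V = -102 (V = -2*((-15 + 24) + 42) = -2*(9 + 42) = -2*51 = -102)
38 + V*(-79 - 1*(-17)) = 38 - 102*(-79 - 1*(-17)) = 38 - 102*(-79 + 17) = 38 - 102*(-62) = 38 + 6324 = 6362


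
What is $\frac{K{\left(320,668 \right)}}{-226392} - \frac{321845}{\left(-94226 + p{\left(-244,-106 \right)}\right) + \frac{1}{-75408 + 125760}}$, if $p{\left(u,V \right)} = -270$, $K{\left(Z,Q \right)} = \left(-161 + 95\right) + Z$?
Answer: $\frac{1833797968501183}{538593653050836} \approx 3.4048$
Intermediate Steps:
$K{\left(Z,Q \right)} = -66 + Z$
$\frac{K{\left(320,668 \right)}}{-226392} - \frac{321845}{\left(-94226 + p{\left(-244,-106 \right)}\right) + \frac{1}{-75408 + 125760}} = \frac{-66 + 320}{-226392} - \frac{321845}{\left(-94226 - 270\right) + \frac{1}{-75408 + 125760}} = 254 \left(- \frac{1}{226392}\right) - \frac{321845}{-94496 + \frac{1}{50352}} = - \frac{127}{113196} - \frac{321845}{-94496 + \frac{1}{50352}} = - \frac{127}{113196} - \frac{321845}{- \frac{4758062591}{50352}} = - \frac{127}{113196} - - \frac{16205539440}{4758062591} = - \frac{127}{113196} + \frac{16205539440}{4758062591} = \frac{1833797968501183}{538593653050836}$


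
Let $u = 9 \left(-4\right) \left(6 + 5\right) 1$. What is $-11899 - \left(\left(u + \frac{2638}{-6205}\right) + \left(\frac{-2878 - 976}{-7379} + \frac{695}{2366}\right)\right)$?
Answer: $- \frac{26514415416409}{2304921710} \approx -11503.0$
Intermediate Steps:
$u = -396$ ($u = - 36 \cdot 11 \cdot 1 = \left(-36\right) 11 = -396$)
$-11899 - \left(\left(u + \frac{2638}{-6205}\right) + \left(\frac{-2878 - 976}{-7379} + \frac{695}{2366}\right)\right) = -11899 - \left(\left(-396 + \frac{2638}{-6205}\right) + \left(\frac{-2878 - 976}{-7379} + \frac{695}{2366}\right)\right) = -11899 - \left(\left(-396 + 2638 \left(- \frac{1}{6205}\right)\right) + \left(\left(-2878 - 976\right) \left(- \frac{1}{7379}\right) + 695 \cdot \frac{1}{2366}\right)\right) = -11899 - \left(\left(-396 - \frac{2638}{6205}\right) + \left(\left(-3854\right) \left(- \frac{1}{7379}\right) + \frac{695}{2366}\right)\right) = -11899 - \left(- \frac{2459818}{6205} + \left(\frac{82}{157} + \frac{695}{2366}\right)\right) = -11899 - \left(- \frac{2459818}{6205} + \frac{303127}{371462}\right) = -11899 - - \frac{911848010881}{2304921710} = -11899 + \frac{911848010881}{2304921710} = - \frac{26514415416409}{2304921710}$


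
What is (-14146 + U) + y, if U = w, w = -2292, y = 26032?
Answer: 9594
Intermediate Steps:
U = -2292
(-14146 + U) + y = (-14146 - 2292) + 26032 = -16438 + 26032 = 9594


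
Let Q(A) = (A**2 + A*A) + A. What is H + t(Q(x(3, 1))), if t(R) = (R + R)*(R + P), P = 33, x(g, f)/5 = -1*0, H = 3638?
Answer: 3638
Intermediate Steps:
x(g, f) = 0 (x(g, f) = 5*(-1*0) = 5*0 = 0)
Q(A) = A + 2*A**2 (Q(A) = (A**2 + A**2) + A = 2*A**2 + A = A + 2*A**2)
t(R) = 2*R*(33 + R) (t(R) = (R + R)*(R + 33) = (2*R)*(33 + R) = 2*R*(33 + R))
H + t(Q(x(3, 1))) = 3638 + 2*(0*(1 + 2*0))*(33 + 0*(1 + 2*0)) = 3638 + 2*(0*(1 + 0))*(33 + 0*(1 + 0)) = 3638 + 2*(0*1)*(33 + 0*1) = 3638 + 2*0*(33 + 0) = 3638 + 2*0*33 = 3638 + 0 = 3638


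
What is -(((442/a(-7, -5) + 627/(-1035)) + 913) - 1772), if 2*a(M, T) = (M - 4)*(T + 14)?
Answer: 9888272/11385 ≈ 868.54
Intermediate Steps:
a(M, T) = (-4 + M)*(14 + T)/2 (a(M, T) = ((M - 4)*(T + 14))/2 = ((-4 + M)*(14 + T))/2 = (-4 + M)*(14 + T)/2)
-(((442/a(-7, -5) + 627/(-1035)) + 913) - 1772) = -(((442/(-28 - 2*(-5) + 7*(-7) + (½)*(-7)*(-5)) + 627/(-1035)) + 913) - 1772) = -(((442/(-28 + 10 - 49 + 35/2) + 627*(-1/1035)) + 913) - 1772) = -(((442/(-99/2) - 209/345) + 913) - 1772) = -(((442*(-2/99) - 209/345) + 913) - 1772) = -(((-884/99 - 209/345) + 913) - 1772) = -((-108557/11385 + 913) - 1772) = -(10285948/11385 - 1772) = -1*(-9888272/11385) = 9888272/11385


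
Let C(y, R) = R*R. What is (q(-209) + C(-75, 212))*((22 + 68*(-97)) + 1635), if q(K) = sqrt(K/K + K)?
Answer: -221978416 - 19756*I*sqrt(13) ≈ -2.2198e+8 - 71231.0*I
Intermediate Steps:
C(y, R) = R**2
q(K) = sqrt(1 + K)
(q(-209) + C(-75, 212))*((22 + 68*(-97)) + 1635) = (sqrt(1 - 209) + 212**2)*((22 + 68*(-97)) + 1635) = (sqrt(-208) + 44944)*((22 - 6596) + 1635) = (4*I*sqrt(13) + 44944)*(-6574 + 1635) = (44944 + 4*I*sqrt(13))*(-4939) = -221978416 - 19756*I*sqrt(13)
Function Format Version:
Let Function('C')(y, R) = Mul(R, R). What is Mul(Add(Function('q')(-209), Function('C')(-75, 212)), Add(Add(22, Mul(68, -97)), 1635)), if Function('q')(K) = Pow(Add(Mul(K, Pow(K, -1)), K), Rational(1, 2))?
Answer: Add(-221978416, Mul(-19756, I, Pow(13, Rational(1, 2)))) ≈ Add(-2.2198e+8, Mul(-71231., I))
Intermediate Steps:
Function('C')(y, R) = Pow(R, 2)
Function('q')(K) = Pow(Add(1, K), Rational(1, 2))
Mul(Add(Function('q')(-209), Function('C')(-75, 212)), Add(Add(22, Mul(68, -97)), 1635)) = Mul(Add(Pow(Add(1, -209), Rational(1, 2)), Pow(212, 2)), Add(Add(22, Mul(68, -97)), 1635)) = Mul(Add(Pow(-208, Rational(1, 2)), 44944), Add(Add(22, -6596), 1635)) = Mul(Add(Mul(4, I, Pow(13, Rational(1, 2))), 44944), Add(-6574, 1635)) = Mul(Add(44944, Mul(4, I, Pow(13, Rational(1, 2)))), -4939) = Add(-221978416, Mul(-19756, I, Pow(13, Rational(1, 2))))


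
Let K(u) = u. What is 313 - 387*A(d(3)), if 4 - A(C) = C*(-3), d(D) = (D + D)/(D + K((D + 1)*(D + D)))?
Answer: -1493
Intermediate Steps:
d(D) = 2*D/(D + 2*D*(1 + D)) (d(D) = (D + D)/(D + (D + 1)*(D + D)) = (2*D)/(D + (1 + D)*(2*D)) = (2*D)/(D + 2*D*(1 + D)) = 2*D/(D + 2*D*(1 + D)))
A(C) = 4 + 3*C (A(C) = 4 - C*(-3) = 4 - (-3)*C = 4 + 3*C)
313 - 387*A(d(3)) = 313 - 387*(4 + 3*(2/(3 + 2*3))) = 313 - 387*(4 + 3*(2/(3 + 6))) = 313 - 387*(4 + 3*(2/9)) = 313 - 387*(4 + ⅔) = 313 - 387*14/3 = 313 - 1806 = -1493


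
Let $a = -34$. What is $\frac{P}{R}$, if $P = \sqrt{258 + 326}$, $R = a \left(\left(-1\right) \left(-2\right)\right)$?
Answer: $- \frac{\sqrt{146}}{34} \approx -0.35538$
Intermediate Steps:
$R = -68$ ($R = - 34 \left(\left(-1\right) \left(-2\right)\right) = \left(-34\right) 2 = -68$)
$P = 2 \sqrt{146}$ ($P = \sqrt{584} = 2 \sqrt{146} \approx 24.166$)
$\frac{P}{R} = \frac{2 \sqrt{146}}{-68} = 2 \sqrt{146} \left(- \frac{1}{68}\right) = - \frac{\sqrt{146}}{34}$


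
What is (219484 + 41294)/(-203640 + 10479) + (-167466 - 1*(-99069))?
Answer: -4403964565/64387 ≈ -68398.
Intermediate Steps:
(219484 + 41294)/(-203640 + 10479) + (-167466 - 1*(-99069)) = 260778/(-193161) + (-167466 + 99069) = 260778*(-1/193161) - 68397 = -86926/64387 - 68397 = -4403964565/64387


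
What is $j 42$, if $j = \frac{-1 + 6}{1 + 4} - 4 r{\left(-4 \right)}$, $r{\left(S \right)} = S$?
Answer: $714$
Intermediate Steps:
$j = 17$ ($j = \frac{-1 + 6}{1 + 4} - -16 = \frac{5}{5} + 16 = 5 \cdot \frac{1}{5} + 16 = 1 + 16 = 17$)
$j 42 = 17 \cdot 42 = 714$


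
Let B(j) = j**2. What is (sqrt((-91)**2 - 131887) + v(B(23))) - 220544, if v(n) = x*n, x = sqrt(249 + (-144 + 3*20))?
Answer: -220544 + 529*sqrt(165) + 9*I*sqrt(1526) ≈ -2.1375e+5 + 351.58*I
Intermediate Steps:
x = sqrt(165) (x = sqrt(249 + (-144 + 60)) = sqrt(249 - 84) = sqrt(165) ≈ 12.845)
v(n) = n*sqrt(165) (v(n) = sqrt(165)*n = n*sqrt(165))
(sqrt((-91)**2 - 131887) + v(B(23))) - 220544 = (sqrt((-91)**2 - 131887) + 23**2*sqrt(165)) - 220544 = (sqrt(8281 - 131887) + 529*sqrt(165)) - 220544 = (sqrt(-123606) + 529*sqrt(165)) - 220544 = (9*I*sqrt(1526) + 529*sqrt(165)) - 220544 = (529*sqrt(165) + 9*I*sqrt(1526)) - 220544 = -220544 + 529*sqrt(165) + 9*I*sqrt(1526)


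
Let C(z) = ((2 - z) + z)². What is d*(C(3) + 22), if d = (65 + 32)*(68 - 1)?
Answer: 168974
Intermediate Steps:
C(z) = 4 (C(z) = 2² = 4)
d = 6499 (d = 97*67 = 6499)
d*(C(3) + 22) = 6499*(4 + 22) = 6499*26 = 168974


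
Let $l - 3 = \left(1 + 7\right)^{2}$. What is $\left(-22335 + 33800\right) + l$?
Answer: $11532$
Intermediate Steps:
$l = 67$ ($l = 3 + \left(1 + 7\right)^{2} = 3 + 8^{2} = 3 + 64 = 67$)
$\left(-22335 + 33800\right) + l = \left(-22335 + 33800\right) + 67 = 11465 + 67 = 11532$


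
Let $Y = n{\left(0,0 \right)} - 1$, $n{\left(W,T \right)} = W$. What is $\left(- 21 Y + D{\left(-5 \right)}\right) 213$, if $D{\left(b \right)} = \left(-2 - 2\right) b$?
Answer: $8733$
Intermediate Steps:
$Y = -1$ ($Y = 0 - 1 = -1$)
$D{\left(b \right)} = - 4 b$
$\left(- 21 Y + D{\left(-5 \right)}\right) 213 = \left(\left(-21\right) \left(-1\right) - -20\right) 213 = \left(21 + 20\right) 213 = 41 \cdot 213 = 8733$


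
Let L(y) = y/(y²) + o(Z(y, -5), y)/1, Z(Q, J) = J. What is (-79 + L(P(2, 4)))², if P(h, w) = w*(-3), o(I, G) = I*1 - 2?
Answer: 1067089/144 ≈ 7410.3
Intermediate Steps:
o(I, G) = -2 + I (o(I, G) = I - 2 = -2 + I)
P(h, w) = -3*w
L(y) = -7 + 1/y (L(y) = y/(y²) + (-2 - 5)/1 = y/y² - 7*1 = 1/y - 7 = -7 + 1/y)
(-79 + L(P(2, 4)))² = (-79 + (-7 + 1/(-3*4)))² = (-79 + (-7 + 1/(-12)))² = (-79 + (-7 - 1/12))² = (-79 - 85/12)² = (-1033/12)² = 1067089/144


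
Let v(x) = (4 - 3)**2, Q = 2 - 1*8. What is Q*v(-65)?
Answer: -6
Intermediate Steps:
Q = -6 (Q = 2 - 8 = -6)
v(x) = 1 (v(x) = 1**2 = 1)
Q*v(-65) = -6*1 = -6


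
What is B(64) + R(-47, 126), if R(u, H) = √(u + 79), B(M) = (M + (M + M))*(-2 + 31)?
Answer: 5568 + 4*√2 ≈ 5573.7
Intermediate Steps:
B(M) = 87*M (B(M) = (M + 2*M)*29 = (3*M)*29 = 87*M)
R(u, H) = √(79 + u)
B(64) + R(-47, 126) = 87*64 + √(79 - 47) = 5568 + √32 = 5568 + 4*√2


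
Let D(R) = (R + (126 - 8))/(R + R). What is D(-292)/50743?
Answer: 87/14816956 ≈ 5.8717e-6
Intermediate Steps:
D(R) = (118 + R)/(2*R) (D(R) = (R + 118)/((2*R)) = (118 + R)*(1/(2*R)) = (118 + R)/(2*R))
D(-292)/50743 = ((½)*(118 - 292)/(-292))/50743 = ((½)*(-1/292)*(-174))*(1/50743) = (87/292)*(1/50743) = 87/14816956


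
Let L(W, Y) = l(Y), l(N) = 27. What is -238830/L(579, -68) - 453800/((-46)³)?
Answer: -968104345/109503 ≈ -8840.9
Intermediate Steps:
L(W, Y) = 27
-238830/L(579, -68) - 453800/((-46)³) = -238830/27 - 453800/((-46)³) = -238830*1/27 - 453800/(-97336) = -79610/9 - 453800*(-1/97336) = -79610/9 + 56725/12167 = -968104345/109503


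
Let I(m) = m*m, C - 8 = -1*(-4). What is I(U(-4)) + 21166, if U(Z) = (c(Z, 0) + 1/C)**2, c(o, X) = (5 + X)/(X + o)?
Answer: 27433537/1296 ≈ 21168.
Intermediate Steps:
C = 12 (C = 8 - 1*(-4) = 8 + 4 = 12)
c(o, X) = (5 + X)/(X + o)
U(Z) = (1/12 + 5/Z)**2 (U(Z) = ((5 + 0)/(0 + Z) + 1/12)**2 = (5/Z + 1/12)**2 = (1/12 + 5/Z)**2)
I(m) = m**2
I(U(-4)) + 21166 = ((1/144)*(60 - 4)**2/(-4)**2)**2 + 21166 = ((1/144)*(1/16)*56**2)**2 + 21166 = ((1/144)*(1/16)*3136)**2 + 21166 = (49/36)**2 + 21166 = 2401/1296 + 21166 = 27433537/1296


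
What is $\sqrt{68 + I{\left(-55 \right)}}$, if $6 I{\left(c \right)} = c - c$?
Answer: $2 \sqrt{17} \approx 8.2462$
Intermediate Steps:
$I{\left(c \right)} = 0$ ($I{\left(c \right)} = \frac{c - c}{6} = \frac{1}{6} \cdot 0 = 0$)
$\sqrt{68 + I{\left(-55 \right)}} = \sqrt{68 + 0} = \sqrt{68} = 2 \sqrt{17}$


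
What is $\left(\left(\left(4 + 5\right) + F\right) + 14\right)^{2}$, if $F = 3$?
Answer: $676$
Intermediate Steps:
$\left(\left(\left(4 + 5\right) + F\right) + 14\right)^{2} = \left(\left(\left(4 + 5\right) + 3\right) + 14\right)^{2} = \left(\left(9 + 3\right) + 14\right)^{2} = \left(12 + 14\right)^{2} = 26^{2} = 676$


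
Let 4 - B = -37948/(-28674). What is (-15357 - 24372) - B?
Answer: -569633047/14337 ≈ -39732.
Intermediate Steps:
B = 38374/14337 (B = 4 - (-37948)/(-28674) = 4 - (-37948)*(-1)/28674 = 4 - 1*18974/14337 = 4 - 18974/14337 = 38374/14337 ≈ 2.6766)
(-15357 - 24372) - B = (-15357 - 24372) - 1*38374/14337 = -39729 - 38374/14337 = -569633047/14337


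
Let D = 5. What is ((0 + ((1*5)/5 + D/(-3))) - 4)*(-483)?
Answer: 2254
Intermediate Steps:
((0 + ((1*5)/5 + D/(-3))) - 4)*(-483) = ((0 + ((1*5)/5 + 5/(-3))) - 4)*(-483) = ((0 + (5*(⅕) + 5*(-⅓))) - 4)*(-483) = ((0 + (1 - 5/3)) - 4)*(-483) = ((0 - ⅔) - 4)*(-483) = (-⅔ - 4)*(-483) = -14/3*(-483) = 2254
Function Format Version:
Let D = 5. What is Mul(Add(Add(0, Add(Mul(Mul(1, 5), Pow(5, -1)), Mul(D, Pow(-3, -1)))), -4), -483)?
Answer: 2254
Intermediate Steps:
Mul(Add(Add(0, Add(Mul(Mul(1, 5), Pow(5, -1)), Mul(D, Pow(-3, -1)))), -4), -483) = Mul(Add(Add(0, Add(Mul(Mul(1, 5), Pow(5, -1)), Mul(5, Pow(-3, -1)))), -4), -483) = Mul(Add(Add(0, Add(Mul(5, Rational(1, 5)), Mul(5, Rational(-1, 3)))), -4), -483) = Mul(Add(Add(0, Add(1, Rational(-5, 3))), -4), -483) = Mul(Add(Add(0, Rational(-2, 3)), -4), -483) = Mul(Add(Rational(-2, 3), -4), -483) = Mul(Rational(-14, 3), -483) = 2254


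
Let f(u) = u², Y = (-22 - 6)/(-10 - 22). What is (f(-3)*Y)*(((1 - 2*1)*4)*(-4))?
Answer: 126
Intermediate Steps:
Y = 7/8 (Y = -28/(-32) = -28*(-1/32) = 7/8 ≈ 0.87500)
(f(-3)*Y)*(((1 - 2*1)*4)*(-4)) = ((-3)²*(7/8))*(((1 - 2*1)*4)*(-4)) = (9*(7/8))*(((1 - 2)*4)*(-4)) = 63*(-1*4*(-4))/8 = 63*(-4*(-4))/8 = (63/8)*16 = 126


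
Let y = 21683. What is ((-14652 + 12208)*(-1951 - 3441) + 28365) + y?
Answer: 13228096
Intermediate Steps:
((-14652 + 12208)*(-1951 - 3441) + 28365) + y = ((-14652 + 12208)*(-1951 - 3441) + 28365) + 21683 = (-2444*(-5392) + 28365) + 21683 = (13178048 + 28365) + 21683 = 13206413 + 21683 = 13228096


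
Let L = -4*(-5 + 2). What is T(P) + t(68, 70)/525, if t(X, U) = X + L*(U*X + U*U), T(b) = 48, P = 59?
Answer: 141188/525 ≈ 268.93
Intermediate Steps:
L = 12 (L = -4*(-3) = 12)
t(X, U) = X + 12*U² + 12*U*X (t(X, U) = X + 12*(U*X + U*U) = X + 12*(U*X + U²) = X + 12*(U² + U*X) = X + (12*U² + 12*U*X) = X + 12*U² + 12*U*X)
T(P) + t(68, 70)/525 = 48 + (68 + 12*70² + 12*70*68)/525 = 48 + (68 + 12*4900 + 57120)*(1/525) = 48 + (68 + 58800 + 57120)*(1/525) = 48 + 115988*(1/525) = 48 + 115988/525 = 141188/525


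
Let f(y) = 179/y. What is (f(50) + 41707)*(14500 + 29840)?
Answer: 9247235586/5 ≈ 1.8494e+9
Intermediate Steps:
(f(50) + 41707)*(14500 + 29840) = (179/50 + 41707)*(14500 + 29840) = (179*(1/50) + 41707)*44340 = (179/50 + 41707)*44340 = (2085529/50)*44340 = 9247235586/5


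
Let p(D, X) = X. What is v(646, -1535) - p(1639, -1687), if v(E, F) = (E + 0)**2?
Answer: 419003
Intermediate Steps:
v(E, F) = E**2
v(646, -1535) - p(1639, -1687) = 646**2 - 1*(-1687) = 417316 + 1687 = 419003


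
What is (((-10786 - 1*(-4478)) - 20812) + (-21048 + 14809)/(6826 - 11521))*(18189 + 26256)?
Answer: -377255563043/313 ≈ -1.2053e+9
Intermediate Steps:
(((-10786 - 1*(-4478)) - 20812) + (-21048 + 14809)/(6826 - 11521))*(18189 + 26256) = (((-10786 + 4478) - 20812) - 6239/(-4695))*44445 = ((-6308 - 20812) - 6239*(-1/4695))*44445 = (-27120 + 6239/4695)*44445 = -127322161/4695*44445 = -377255563043/313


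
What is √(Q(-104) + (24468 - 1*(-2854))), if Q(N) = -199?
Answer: √27123 ≈ 164.69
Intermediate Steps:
√(Q(-104) + (24468 - 1*(-2854))) = √(-199 + (24468 - 1*(-2854))) = √(-199 + (24468 + 2854)) = √(-199 + 27322) = √27123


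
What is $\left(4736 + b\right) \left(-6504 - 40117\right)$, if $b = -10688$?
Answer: $277488192$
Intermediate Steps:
$\left(4736 + b\right) \left(-6504 - 40117\right) = \left(4736 - 10688\right) \left(-6504 - 40117\right) = \left(-5952\right) \left(-46621\right) = 277488192$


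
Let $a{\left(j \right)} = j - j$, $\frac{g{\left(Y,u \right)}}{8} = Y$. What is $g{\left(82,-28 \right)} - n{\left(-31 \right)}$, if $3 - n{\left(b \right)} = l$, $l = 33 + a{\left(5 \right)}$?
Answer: $686$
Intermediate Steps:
$g{\left(Y,u \right)} = 8 Y$
$a{\left(j \right)} = 0$
$l = 33$ ($l = 33 + 0 = 33$)
$n{\left(b \right)} = -30$ ($n{\left(b \right)} = 3 - 33 = -30$)
$g{\left(82,-28 \right)} - n{\left(-31 \right)} = 8 \cdot 82 - -30 = 656 + 30 = 686$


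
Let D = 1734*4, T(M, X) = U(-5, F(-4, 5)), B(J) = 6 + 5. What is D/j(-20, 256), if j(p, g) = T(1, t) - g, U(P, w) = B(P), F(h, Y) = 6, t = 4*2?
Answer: -6936/245 ≈ -28.310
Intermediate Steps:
B(J) = 11
t = 8
U(P, w) = 11
T(M, X) = 11
j(p, g) = 11 - g
D = 6936
D/j(-20, 256) = 6936/(11 - 1*256) = 6936/(11 - 256) = 6936/(-245) = 6936*(-1/245) = -6936/245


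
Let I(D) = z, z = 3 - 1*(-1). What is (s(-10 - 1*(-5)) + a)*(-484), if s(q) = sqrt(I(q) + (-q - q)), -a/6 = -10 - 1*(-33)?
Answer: 66792 - 484*sqrt(14) ≈ 64981.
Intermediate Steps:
z = 4 (z = 3 + 1 = 4)
I(D) = 4
a = -138 (a = -6*(-10 - 1*(-33)) = -6*(-10 + 33) = -6*23 = -138)
s(q) = sqrt(4 - 2*q) (s(q) = sqrt(4 + (-q - q)) = sqrt(4 - 2*q))
(s(-10 - 1*(-5)) + a)*(-484) = (sqrt(4 - 2*(-10 - 1*(-5))) - 138)*(-484) = (sqrt(4 - 2*(-10 + 5)) - 138)*(-484) = (sqrt(4 - 2*(-5)) - 138)*(-484) = (sqrt(4 + 10) - 138)*(-484) = (sqrt(14) - 138)*(-484) = (-138 + sqrt(14))*(-484) = 66792 - 484*sqrt(14)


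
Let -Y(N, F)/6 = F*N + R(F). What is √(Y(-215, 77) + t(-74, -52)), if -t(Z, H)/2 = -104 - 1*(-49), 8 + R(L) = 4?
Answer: 2*√24866 ≈ 315.38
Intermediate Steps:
R(L) = -4 (R(L) = -8 + 4 = -4)
t(Z, H) = 110 (t(Z, H) = -2*(-104 - 1*(-49)) = -2*(-104 + 49) = -2*(-55) = 110)
Y(N, F) = 24 - 6*F*N (Y(N, F) = -6*(F*N - 4) = -6*(-4 + F*N) = 24 - 6*F*N)
√(Y(-215, 77) + t(-74, -52)) = √((24 - 6*77*(-215)) + 110) = √((24 + 99330) + 110) = √(99354 + 110) = √99464 = 2*√24866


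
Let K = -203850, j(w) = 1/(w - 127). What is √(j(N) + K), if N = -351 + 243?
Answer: I*√11257616485/235 ≈ 451.5*I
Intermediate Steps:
N = -108
j(w) = 1/(-127 + w)
√(j(N) + K) = √(1/(-127 - 108) - 203850) = √(1/(-235) - 203850) = √(-1/235 - 203850) = √(-47904751/235) = I*√11257616485/235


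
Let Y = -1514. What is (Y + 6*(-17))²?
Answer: 2611456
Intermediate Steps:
(Y + 6*(-17))² = (-1514 + 6*(-17))² = (-1514 - 102)² = (-1616)² = 2611456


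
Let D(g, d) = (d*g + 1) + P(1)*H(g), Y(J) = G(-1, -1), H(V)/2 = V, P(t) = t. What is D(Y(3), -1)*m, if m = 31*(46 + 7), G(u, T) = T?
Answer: 0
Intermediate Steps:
H(V) = 2*V
Y(J) = -1
D(g, d) = 1 + 2*g + d*g (D(g, d) = (d*g + 1) + 1*(2*g) = (1 + d*g) + 2*g = 1 + 2*g + d*g)
m = 1643 (m = 31*53 = 1643)
D(Y(3), -1)*m = (1 + 2*(-1) - 1*(-1))*1643 = (1 - 2 + 1)*1643 = 0*1643 = 0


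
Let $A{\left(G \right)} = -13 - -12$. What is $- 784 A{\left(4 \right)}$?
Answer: $784$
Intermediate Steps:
$A{\left(G \right)} = -1$ ($A{\left(G \right)} = -13 + 12 = -1$)
$- 784 A{\left(4 \right)} = \left(-784\right) \left(-1\right) = 784$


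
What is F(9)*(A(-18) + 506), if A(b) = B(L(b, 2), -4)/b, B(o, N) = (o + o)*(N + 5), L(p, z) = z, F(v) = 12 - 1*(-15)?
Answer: 13656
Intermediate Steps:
F(v) = 27 (F(v) = 12 + 15 = 27)
B(o, N) = 2*o*(5 + N) (B(o, N) = (2*o)*(5 + N) = 2*o*(5 + N))
A(b) = 4/b (A(b) = (2*2*(5 - 4))/b = (2*2*1)/b = 4/b)
F(9)*(A(-18) + 506) = 27*(4/(-18) + 506) = 27*(4*(-1/18) + 506) = 27*(-2/9 + 506) = 27*(4552/9) = 13656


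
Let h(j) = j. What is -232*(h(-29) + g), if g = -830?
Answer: 199288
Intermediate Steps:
-232*(h(-29) + g) = -232*(-29 - 830) = -232*(-859) = 199288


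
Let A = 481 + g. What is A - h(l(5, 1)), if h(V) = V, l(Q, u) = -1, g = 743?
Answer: 1225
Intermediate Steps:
A = 1224 (A = 481 + 743 = 1224)
A - h(l(5, 1)) = 1224 - 1*(-1) = 1224 + 1 = 1225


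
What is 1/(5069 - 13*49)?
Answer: 1/4432 ≈ 0.00022563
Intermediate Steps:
1/(5069 - 13*49) = 1/(5069 - 637) = 1/4432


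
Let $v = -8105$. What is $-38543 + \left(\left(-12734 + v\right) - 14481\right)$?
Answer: $-73863$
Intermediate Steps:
$-38543 + \left(\left(-12734 + v\right) - 14481\right) = -38543 - 35320 = -73863$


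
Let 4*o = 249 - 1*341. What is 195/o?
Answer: -195/23 ≈ -8.4783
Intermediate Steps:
o = -23 (o = (249 - 1*341)/4 = (249 - 341)/4 = (¼)*(-92) = -23)
195/o = 195/(-23) = 195*(-1/23) = -195/23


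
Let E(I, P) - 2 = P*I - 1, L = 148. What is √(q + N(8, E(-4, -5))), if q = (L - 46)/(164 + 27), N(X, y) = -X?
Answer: I*√272366/191 ≈ 2.7324*I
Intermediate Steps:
E(I, P) = 1 + I*P (E(I, P) = 2 + (P*I - 1) = 2 + (I*P - 1) = 2 + (-1 + I*P) = 1 + I*P)
q = 102/191 (q = (148 - 46)/(164 + 27) = 102/191 ≈ 0.53403)
√(q + N(8, E(-4, -5))) = √(102/191 - 1*8) = √(102/191 - 8) = √(-1426/191) = I*√272366/191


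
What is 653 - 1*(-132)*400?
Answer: 53453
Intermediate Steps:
653 - 1*(-132)*400 = 653 + 132*400 = 653 + 52800 = 53453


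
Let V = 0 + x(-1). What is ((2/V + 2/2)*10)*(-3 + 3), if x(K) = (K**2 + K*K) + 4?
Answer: 0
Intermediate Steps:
x(K) = 4 + 2*K**2 (x(K) = (K**2 + K**2) + 4 = 2*K**2 + 4 = 4 + 2*K**2)
V = 6 (V = 0 + (4 + 2*(-1)**2) = 0 + (4 + 2*1) = 0 + (4 + 2) = 0 + 6 = 6)
((2/V + 2/2)*10)*(-3 + 3) = ((2/6 + 2/2)*10)*(-3 + 3) = ((2*(1/6) + 2*(1/2))*10)*0 = ((1/3 + 1)*10)*0 = ((4/3)*10)*0 = (40/3)*0 = 0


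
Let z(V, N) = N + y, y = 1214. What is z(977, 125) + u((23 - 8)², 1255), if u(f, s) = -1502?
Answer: -163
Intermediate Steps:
z(V, N) = 1214 + N (z(V, N) = N + 1214 = 1214 + N)
z(977, 125) + u((23 - 8)², 1255) = (1214 + 125) - 1502 = 1339 - 1502 = -163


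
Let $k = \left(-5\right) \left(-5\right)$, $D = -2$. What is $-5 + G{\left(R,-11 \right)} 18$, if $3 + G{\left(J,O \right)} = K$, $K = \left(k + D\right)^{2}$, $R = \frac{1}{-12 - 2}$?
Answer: $9463$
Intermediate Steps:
$R = - \frac{1}{14}$ ($R = \frac{1}{-14} = - \frac{1}{14} \approx -0.071429$)
$k = 25$
$K = 529$ ($K = \left(25 - 2\right)^{2} = 23^{2} = 529$)
$G{\left(J,O \right)} = 526$ ($G{\left(J,O \right)} = -3 + 529 = 526$)
$-5 + G{\left(R,-11 \right)} 18 = -5 + 526 \cdot 18 = -5 + 9468 = 9463$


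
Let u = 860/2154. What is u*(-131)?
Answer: -56330/1077 ≈ -52.303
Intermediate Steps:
u = 430/1077 (u = 860*(1/2154) = 430/1077 ≈ 0.39926)
u*(-131) = (430/1077)*(-131) = -56330/1077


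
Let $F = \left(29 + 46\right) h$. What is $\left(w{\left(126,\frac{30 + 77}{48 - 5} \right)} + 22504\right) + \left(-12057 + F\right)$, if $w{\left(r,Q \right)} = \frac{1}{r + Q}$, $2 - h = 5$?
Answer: $\frac{56476593}{5525} \approx 10222.0$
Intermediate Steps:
$h = -3$ ($h = 2 - 5 = -3$)
$F = -225$ ($F = \left(29 + 46\right) \left(-3\right) = 75 \left(-3\right) = -225$)
$w{\left(r,Q \right)} = \frac{1}{Q + r}$
$\left(w{\left(126,\frac{30 + 77}{48 - 5} \right)} + 22504\right) + \left(-12057 + F\right) = \left(\frac{1}{\frac{30 + 77}{48 - 5} + 126} + 22504\right) - 12282 = \left(\frac{1}{\frac{107}{43} + 126} + 22504\right) - 12282 = \left(\frac{1}{\frac{5525}{43}} + 22504\right) - 12282 = \left(\frac{43}{5525} + 22504\right) - 12282 = \frac{124334643}{5525} - 12282 = \frac{56476593}{5525}$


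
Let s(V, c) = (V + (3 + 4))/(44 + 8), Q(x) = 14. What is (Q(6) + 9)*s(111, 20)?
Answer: 1357/26 ≈ 52.192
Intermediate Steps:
s(V, c) = 7/52 + V/52 (s(V, c) = (V + 7)/52 = (7 + V)*(1/52) = 7/52 + V/52)
(Q(6) + 9)*s(111, 20) = (14 + 9)*(7/52 + (1/52)*111) = 23*(7/52 + 111/52) = 23*(59/26) = 1357/26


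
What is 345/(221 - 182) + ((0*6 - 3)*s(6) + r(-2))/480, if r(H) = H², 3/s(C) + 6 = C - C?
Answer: 110543/12480 ≈ 8.8576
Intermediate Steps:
s(C) = -½ (s(C) = 3/(-6 + (C - C)) = 3/(-6 + 0) = 3/(-6) = 3*(-⅙) = -½)
345/(221 - 182) + ((0*6 - 3)*s(6) + r(-2))/480 = 345/(221 - 182) + ((0*6 - 3)*(-½) + (-2)²)/480 = 345/39 + ((0 - 3)*(-½) + 4)*(1/480) = 345*(1/39) + (-3*(-½) + 4)*(1/480) = 115/13 + (3/2 + 4)*(1/480) = 115/13 + (11/2)*(1/480) = 115/13 + 11/960 = 110543/12480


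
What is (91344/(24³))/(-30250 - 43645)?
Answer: -1903/21281760 ≈ -8.9419e-5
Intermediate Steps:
(91344/(24³))/(-30250 - 43645) = (91344/13824)/(-73895) = (91344*(1/13824))*(-1/73895) = (1903/288)*(-1/73895) = -1903/21281760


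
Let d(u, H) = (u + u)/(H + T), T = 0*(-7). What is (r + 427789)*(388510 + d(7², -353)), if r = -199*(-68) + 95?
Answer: 60537525887712/353 ≈ 1.7149e+11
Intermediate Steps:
r = 13627 (r = 13532 + 95 = 13627)
T = 0
d(u, H) = 2*u/H (d(u, H) = (u + u)/(H + 0) = (2*u)/H = 2*u/H)
(r + 427789)*(388510 + d(7², -353)) = (13627 + 427789)*(388510 + 2*7²/(-353)) = 441416*(388510 + 2*49*(-1/353)) = 441416*(388510 - 98/353) = 441416*(137143932/353) = 60537525887712/353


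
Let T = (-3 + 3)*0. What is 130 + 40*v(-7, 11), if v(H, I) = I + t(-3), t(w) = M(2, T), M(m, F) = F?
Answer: 570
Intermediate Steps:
T = 0 (T = 0*0 = 0)
t(w) = 0
v(H, I) = I (v(H, I) = I + 0 = I)
130 + 40*v(-7, 11) = 130 + 40*11 = 130 + 440 = 570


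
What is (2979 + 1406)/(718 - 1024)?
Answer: -4385/306 ≈ -14.330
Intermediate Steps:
(2979 + 1406)/(718 - 1024) = 4385/(-306) = 4385*(-1/306) = -4385/306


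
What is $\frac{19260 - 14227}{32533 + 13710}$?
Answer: $\frac{5033}{46243} \approx 0.10884$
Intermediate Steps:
$\frac{19260 - 14227}{32533 + 13710} = \frac{5033}{46243}$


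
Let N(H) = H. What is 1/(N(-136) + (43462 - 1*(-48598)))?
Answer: 1/91924 ≈ 1.0879e-5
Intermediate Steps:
1/(N(-136) + (43462 - 1*(-48598))) = 1/(-136 + (43462 - 1*(-48598))) = 1/(-136 + (43462 + 48598)) = 1/(-136 + 92060) = 1/91924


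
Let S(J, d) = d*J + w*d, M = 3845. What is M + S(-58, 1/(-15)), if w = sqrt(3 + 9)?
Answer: 57733/15 - 2*sqrt(3)/15 ≈ 3848.6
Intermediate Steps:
w = 2*sqrt(3) (w = sqrt(12) = 2*sqrt(3) ≈ 3.4641)
S(J, d) = J*d + 2*d*sqrt(3) (S(J, d) = d*J + (2*sqrt(3))*d = J*d + 2*d*sqrt(3))
M + S(-58, 1/(-15)) = 3845 + (-58 + 2*sqrt(3))/(-15) = 3845 - (-58 + 2*sqrt(3))/15 = 3845 + (58/15 - 2*sqrt(3)/15) = 57733/15 - 2*sqrt(3)/15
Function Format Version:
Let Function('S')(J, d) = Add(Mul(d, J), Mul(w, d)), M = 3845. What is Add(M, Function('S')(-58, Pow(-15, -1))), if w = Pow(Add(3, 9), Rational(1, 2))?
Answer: Add(Rational(57733, 15), Mul(Rational(-2, 15), Pow(3, Rational(1, 2)))) ≈ 3848.6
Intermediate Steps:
w = Mul(2, Pow(3, Rational(1, 2))) (w = Pow(12, Rational(1, 2)) = Mul(2, Pow(3, Rational(1, 2))) ≈ 3.4641)
Function('S')(J, d) = Add(Mul(J, d), Mul(2, d, Pow(3, Rational(1, 2)))) (Function('S')(J, d) = Add(Mul(d, J), Mul(Mul(2, Pow(3, Rational(1, 2))), d)) = Add(Mul(J, d), Mul(2, d, Pow(3, Rational(1, 2)))))
Add(M, Function('S')(-58, Pow(-15, -1))) = Add(3845, Mul(Pow(-15, -1), Add(-58, Mul(2, Pow(3, Rational(1, 2)))))) = Add(3845, Mul(Rational(-1, 15), Add(-58, Mul(2, Pow(3, Rational(1, 2)))))) = Add(3845, Add(Rational(58, 15), Mul(Rational(-2, 15), Pow(3, Rational(1, 2))))) = Add(Rational(57733, 15), Mul(Rational(-2, 15), Pow(3, Rational(1, 2))))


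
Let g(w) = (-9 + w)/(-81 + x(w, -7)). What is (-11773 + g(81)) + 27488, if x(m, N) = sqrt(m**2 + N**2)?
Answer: 775867/49 + 72*sqrt(6610)/49 ≈ 15953.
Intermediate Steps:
x(m, N) = sqrt(N**2 + m**2)
g(w) = (-9 + w)/(-81 + sqrt(49 + w**2)) (g(w) = (-9 + w)/(-81 + sqrt((-7)**2 + w**2)) = (-9 + w)/(-81 + sqrt(49 + w**2)))
(-11773 + g(81)) + 27488 = (-11773 + (-9 + 81)/(-81 + sqrt(49 + 81**2))) + 27488 = (-11773 + 72/(-81 + sqrt(49 + 6561))) + 27488 = (-11773 + 72/(-81 + sqrt(6610))) + 27488 = 15715 + 72/(-81 + sqrt(6610))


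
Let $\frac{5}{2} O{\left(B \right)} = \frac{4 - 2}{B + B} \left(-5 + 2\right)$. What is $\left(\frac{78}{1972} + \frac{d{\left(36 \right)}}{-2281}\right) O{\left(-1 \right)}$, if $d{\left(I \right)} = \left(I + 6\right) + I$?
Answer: $\frac{36153}{5622665} \approx 0.0064299$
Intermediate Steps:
$d{\left(I \right)} = 6 + 2 I$ ($d{\left(I \right)} = \left(6 + I\right) + I = 6 + 2 I$)
$O{\left(B \right)} = - \frac{6}{5 B}$ ($O{\left(B \right)} = \frac{2 \frac{4 - 2}{B + B} \left(-5 + 2\right)}{5} = \frac{2 \frac{2}{2 B} \left(-3\right)}{5} = \frac{2 \cdot 2 \frac{1}{2 B} \left(-3\right)}{5} = \frac{2 \frac{1}{B} \left(-3\right)}{5} = \frac{2 \left(- \frac{3}{B}\right)}{5} = - \frac{6}{5 B}$)
$\left(\frac{78}{1972} + \frac{d{\left(36 \right)}}{-2281}\right) O{\left(-1 \right)} = \left(\frac{78}{1972} + \frac{6 + 2 \cdot 36}{-2281}\right) \left(- \frac{6}{5 \left(-1\right)}\right) = \left(78 \cdot \frac{1}{1972} + \left(6 + 72\right) \left(- \frac{1}{2281}\right)\right) \left(\left(- \frac{6}{5}\right) \left(-1\right)\right) = \left(\frac{39}{986} + 78 \left(- \frac{1}{2281}\right)\right) \frac{6}{5} = \left(\frac{39}{986} - \frac{78}{2281}\right) \frac{6}{5} = \frac{12051}{2249066} \cdot \frac{6}{5} = \frac{36153}{5622665}$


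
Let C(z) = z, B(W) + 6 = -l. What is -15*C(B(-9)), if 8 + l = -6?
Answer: -120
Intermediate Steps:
l = -14 (l = -8 - 6 = -14)
B(W) = 8 (B(W) = -6 - 1*(-14) = -6 + 14 = 8)
-15*C(B(-9)) = -15*8 = -120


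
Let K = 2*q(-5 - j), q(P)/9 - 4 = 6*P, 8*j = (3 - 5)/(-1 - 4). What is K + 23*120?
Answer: 11433/5 ≈ 2286.6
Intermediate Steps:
j = 1/20 (j = ((3 - 5)/(-1 - 4))/8 = (-2/(-5))/8 = (-2*(-1/5))/8 = (1/8)*(2/5) = 1/20 ≈ 0.050000)
q(P) = 36 + 54*P (q(P) = 36 + 9*(6*P) = 36 + 54*P)
K = -2367/5 (K = 2*(36 + 54*(-5 - 1*1/20)) = 2*(36 + 54*(-5 - 1/20)) = 2*(36 + 54*(-101/20)) = 2*(36 - 2727/10) = 2*(-2367/10) = -2367/5 ≈ -473.40)
K + 23*120 = -2367/5 + 23*120 = -2367/5 + 2760 = 11433/5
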